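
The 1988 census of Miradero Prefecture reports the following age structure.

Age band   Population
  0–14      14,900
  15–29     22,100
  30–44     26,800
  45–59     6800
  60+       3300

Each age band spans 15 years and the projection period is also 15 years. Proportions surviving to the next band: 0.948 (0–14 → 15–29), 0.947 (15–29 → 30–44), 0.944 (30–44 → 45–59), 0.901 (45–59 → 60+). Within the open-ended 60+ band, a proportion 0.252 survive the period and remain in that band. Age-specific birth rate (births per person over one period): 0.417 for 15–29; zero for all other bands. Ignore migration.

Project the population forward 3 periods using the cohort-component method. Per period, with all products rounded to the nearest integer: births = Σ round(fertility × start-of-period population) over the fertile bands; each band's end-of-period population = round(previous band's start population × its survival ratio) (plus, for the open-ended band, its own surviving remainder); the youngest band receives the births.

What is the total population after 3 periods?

54115

Period 1:
Births: 22100 × 0.417 = 9216
15–29: 14900 × 0.948 = 14125
30–44: 22100 × 0.947 = 20929
45–59: 26800 × 0.944 = 25299
60+: 6800 × 0.901 + 3300 × 0.252 = 6127 + 832 = 6959
End of period: [9216, 14125, 20929, 25299, 6959]
Period 2:
Births: 14125 × 0.417 = 5890
15–29: 9216 × 0.948 = 8737
30–44: 14125 × 0.947 = 13376
45–59: 20929 × 0.944 = 19757
60+: 25299 × 0.901 + 6959 × 0.252 = 22794 + 1754 = 24548
End of period: [5890, 8737, 13376, 19757, 24548]
Period 3:
Births: 8737 × 0.417 = 3643
15–29: 5890 × 0.948 = 5584
30–44: 8737 × 0.947 = 8274
45–59: 13376 × 0.944 = 12627
60+: 19757 × 0.901 + 24548 × 0.252 = 17801 + 6186 = 23987
End of period: [3643, 5584, 8274, 12627, 23987]
Total after period 3: 3643 + 5584 + 8274 + 12627 + 23987 = 54115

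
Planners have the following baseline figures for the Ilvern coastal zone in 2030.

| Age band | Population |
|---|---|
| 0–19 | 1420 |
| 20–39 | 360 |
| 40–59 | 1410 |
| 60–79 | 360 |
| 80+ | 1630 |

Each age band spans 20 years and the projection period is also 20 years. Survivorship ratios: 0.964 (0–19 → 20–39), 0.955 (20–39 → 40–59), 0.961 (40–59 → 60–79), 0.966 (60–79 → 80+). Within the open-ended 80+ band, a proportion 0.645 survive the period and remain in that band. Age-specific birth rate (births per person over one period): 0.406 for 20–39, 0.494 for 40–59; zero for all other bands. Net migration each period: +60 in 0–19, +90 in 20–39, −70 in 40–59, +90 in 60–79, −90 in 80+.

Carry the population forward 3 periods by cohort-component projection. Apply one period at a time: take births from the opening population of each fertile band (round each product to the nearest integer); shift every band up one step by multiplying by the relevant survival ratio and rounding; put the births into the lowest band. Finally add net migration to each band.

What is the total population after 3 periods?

[period 1]
Births: 360 × 0.406 = 146 ; 1410 × 0.494 = 697 → total 843
20–39: 1420 × 0.964 = 1369
40–59: 360 × 0.955 = 344
60–79: 1410 × 0.961 = 1355
80+: 360 × 0.966 + 1630 × 0.645 = 348 + 1051 = 1399
Net migration: 0–19 + 60 → 903; 20–39 + 90 → 1459; 40–59 − 70 → 274; 60–79 + 90 → 1445; 80+ − 90 → 1309
Population now: 0–19=903, 20–39=1459, 40–59=274, 60–79=1445, 80+=1309
[period 2]
Births: 1459 × 0.406 = 592 ; 274 × 0.494 = 135 → total 727
20–39: 903 × 0.964 = 870
40–59: 1459 × 0.955 = 1393
60–79: 274 × 0.961 = 263
80+: 1445 × 0.966 + 1309 × 0.645 = 1396 + 844 = 2240
Net migration: 0–19 + 60 → 787; 20–39 + 90 → 960; 40–59 − 70 → 1323; 60–79 + 90 → 353; 80+ − 90 → 2150
Population now: 0–19=787, 20–39=960, 40–59=1323, 60–79=353, 80+=2150
[period 3]
Births: 960 × 0.406 = 390 ; 1323 × 0.494 = 654 → total 1044
20–39: 787 × 0.964 = 759
40–59: 960 × 0.955 = 917
60–79: 1323 × 0.961 = 1271
80+: 353 × 0.966 + 2150 × 0.645 = 341 + 1387 = 1728
Net migration: 0–19 + 60 → 1104; 20–39 + 90 → 849; 40–59 − 70 → 847; 60–79 + 90 → 1361; 80+ − 90 → 1638
Population now: 0–19=1104, 20–39=849, 40–59=847, 60–79=1361, 80+=1638
Total after period 3: 1104 + 849 + 847 + 1361 + 1638 = 5799

5799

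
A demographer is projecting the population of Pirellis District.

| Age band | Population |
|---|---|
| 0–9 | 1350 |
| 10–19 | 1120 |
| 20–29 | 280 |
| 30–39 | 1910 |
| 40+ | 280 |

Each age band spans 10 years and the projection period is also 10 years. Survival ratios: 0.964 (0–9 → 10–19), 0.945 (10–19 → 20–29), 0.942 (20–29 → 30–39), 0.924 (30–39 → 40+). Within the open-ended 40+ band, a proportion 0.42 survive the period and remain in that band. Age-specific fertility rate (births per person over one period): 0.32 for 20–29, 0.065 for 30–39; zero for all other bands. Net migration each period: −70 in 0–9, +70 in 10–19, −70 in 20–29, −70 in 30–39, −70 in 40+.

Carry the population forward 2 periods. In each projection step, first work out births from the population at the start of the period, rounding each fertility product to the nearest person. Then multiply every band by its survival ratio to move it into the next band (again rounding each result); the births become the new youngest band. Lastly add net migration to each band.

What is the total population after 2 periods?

Numbering the bands 1..5 from youngest to oldest:
— Period 1 —
Births: 280 × 0.32 = 90, 1910 × 0.065 = 124 ⇒ total 214
Band 2: 1350 × 0.964 = 1301
Band 3: 1120 × 0.945 = 1058
Band 4: 280 × 0.942 = 264
Band 5: 1910 × 0.924 + 280 × 0.42 = 1765 + 118 = 1883
Net migration: Band 1 − 70 → 144; Band 2 + 70 → 1371; Band 3 − 70 → 988; Band 4 − 70 → 194; Band 5 − 70 → 1813
Population now: 0–9=144, 10–19=1371, 20–29=988, 30–39=194, 40+=1813
— Period 2 —
Births: 988 × 0.32 = 316, 194 × 0.065 = 13 ⇒ total 329
Band 2: 144 × 0.964 = 139
Band 3: 1371 × 0.945 = 1296
Band 4: 988 × 0.942 = 931
Band 5: 194 × 0.924 + 1813 × 0.42 = 179 + 761 = 940
Net migration: Band 1 − 70 → 259; Band 2 + 70 → 209; Band 3 − 70 → 1226; Band 4 − 70 → 861; Band 5 − 70 → 870
Population now: 0–9=259, 10–19=209, 20–29=1226, 30–39=861, 40+=870
Total after period 2: 259 + 209 + 1226 + 861 + 870 = 3425

3425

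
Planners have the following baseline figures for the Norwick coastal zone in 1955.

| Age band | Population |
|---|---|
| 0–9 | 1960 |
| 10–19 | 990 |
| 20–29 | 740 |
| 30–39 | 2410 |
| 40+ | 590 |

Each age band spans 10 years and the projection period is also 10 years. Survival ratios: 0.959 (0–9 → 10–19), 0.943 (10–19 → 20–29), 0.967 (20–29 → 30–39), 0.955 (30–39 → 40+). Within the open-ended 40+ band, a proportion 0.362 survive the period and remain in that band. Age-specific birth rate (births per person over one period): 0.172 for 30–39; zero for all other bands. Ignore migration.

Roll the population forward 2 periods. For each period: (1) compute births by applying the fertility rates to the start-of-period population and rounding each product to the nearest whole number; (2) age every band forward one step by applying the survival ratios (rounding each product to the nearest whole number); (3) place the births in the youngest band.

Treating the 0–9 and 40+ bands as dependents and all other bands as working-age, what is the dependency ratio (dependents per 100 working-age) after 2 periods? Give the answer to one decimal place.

55.9

Call the groups 1 to 5, youngest first.
After projecting period 1:
Births: 2410 × 0.172 = 415
Group 2: 1960 × 0.959 = 1880
Group 3: 990 × 0.943 = 934
Group 4: 740 × 0.967 = 716
Group 5: 2410 × 0.955 + 590 × 0.362 = 2302 + 214 = 2516
Population now: 0–9=415, 10–19=1880, 20–29=934, 30–39=716, 40+=2516
After projecting period 2:
Births: 716 × 0.172 = 123
Group 2: 415 × 0.959 = 398
Group 3: 1880 × 0.943 = 1773
Group 4: 934 × 0.967 = 903
Group 5: 716 × 0.955 + 2516 × 0.362 = 684 + 911 = 1595
Population now: 0–9=123, 10–19=398, 20–29=1773, 30–39=903, 40+=1595
Dependents (band 0–9 + band 40+) = 123 + 1595 = 1718; working-age = 3074; ratio = 1718/3074 × 100 = 55.9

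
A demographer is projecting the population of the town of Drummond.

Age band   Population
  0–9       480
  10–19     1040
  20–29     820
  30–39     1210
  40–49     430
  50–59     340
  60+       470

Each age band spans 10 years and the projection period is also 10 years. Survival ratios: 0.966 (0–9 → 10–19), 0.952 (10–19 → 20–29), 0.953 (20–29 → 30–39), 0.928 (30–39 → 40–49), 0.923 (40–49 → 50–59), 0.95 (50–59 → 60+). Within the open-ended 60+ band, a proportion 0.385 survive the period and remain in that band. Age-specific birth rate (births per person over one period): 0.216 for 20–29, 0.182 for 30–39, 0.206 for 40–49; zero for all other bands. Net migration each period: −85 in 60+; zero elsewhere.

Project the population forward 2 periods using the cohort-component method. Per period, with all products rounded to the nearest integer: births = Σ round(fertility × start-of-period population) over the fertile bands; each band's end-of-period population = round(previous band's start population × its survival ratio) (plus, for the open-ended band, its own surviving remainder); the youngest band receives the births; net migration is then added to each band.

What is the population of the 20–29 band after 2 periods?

442

Call the groups 1 to 7, youngest first.
— Period 1 —
Births: 820 * 0.216 = 177, 1210 * 0.182 = 220, 430 * 0.206 = 89 → total 486
Group 2: 480 * 0.966 = 464
Group 3: 1040 * 0.952 = 990
Group 4: 820 * 0.953 = 781
Group 5: 1210 * 0.928 = 1123
Group 6: 430 * 0.923 = 397
Group 7: 340 * 0.95 + 470 * 0.385 = 323 + 181 = 504
Net migration: Group 7 − 85 → 419
Giving 486 / 464 / 990 / 781 / 1123 / 397 / 419.
— Period 2 —
Births: 990 * 0.216 = 214, 781 * 0.182 = 142, 1123 * 0.206 = 231 → total 587
Group 2: 486 * 0.966 = 469
Group 3: 464 * 0.952 = 442
Group 4: 990 * 0.953 = 943
Group 5: 781 * 0.928 = 725
Group 6: 1123 * 0.923 = 1037
Group 7: 397 * 0.95 + 419 * 0.385 = 377 + 161 = 538
Net migration: Group 7 − 85 → 453
Giving 587 / 469 / 442 / 943 / 725 / 1037 / 453.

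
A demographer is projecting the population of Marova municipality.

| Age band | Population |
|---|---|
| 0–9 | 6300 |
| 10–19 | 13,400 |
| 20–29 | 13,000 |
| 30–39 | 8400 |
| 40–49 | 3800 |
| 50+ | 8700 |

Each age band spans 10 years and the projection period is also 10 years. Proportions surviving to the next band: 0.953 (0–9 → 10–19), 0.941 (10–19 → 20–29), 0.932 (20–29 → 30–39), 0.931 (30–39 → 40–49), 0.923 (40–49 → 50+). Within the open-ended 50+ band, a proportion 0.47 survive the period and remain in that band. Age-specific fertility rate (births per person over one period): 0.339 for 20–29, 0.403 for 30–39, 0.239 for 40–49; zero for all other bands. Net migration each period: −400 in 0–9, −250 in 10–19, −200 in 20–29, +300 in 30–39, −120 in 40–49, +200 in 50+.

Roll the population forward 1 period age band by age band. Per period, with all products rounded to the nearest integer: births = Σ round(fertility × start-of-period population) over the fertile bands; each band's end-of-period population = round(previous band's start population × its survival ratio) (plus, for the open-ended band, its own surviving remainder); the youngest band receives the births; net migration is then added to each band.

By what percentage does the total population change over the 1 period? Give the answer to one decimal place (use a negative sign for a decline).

Period 1.
Births: 13000 × 0.339 = 4407, 8400 × 0.403 = 3385, 3800 × 0.239 = 908 → 8700
10–19: 6300 × 0.953 = 6004
20–29: 13400 × 0.941 = 12609
30–39: 13000 × 0.932 = 12116
40–49: 8400 × 0.931 = 7820
50+: 3800 × 0.923 + 8700 × 0.47 = 3507 + 4089 = 7596
Net migration: 0–9 − 400 → 8300; 10–19 − 250 → 5754; 20–29 − 200 → 12409; 30–39 + 300 → 12416; 40–49 − 120 → 7700; 50+ + 200 → 7796
End of period: [8300, 5754, 12409, 12416, 7700, 7796]
Total: 53600 → 54375; change = 775; percentage change = 1.4%

1.4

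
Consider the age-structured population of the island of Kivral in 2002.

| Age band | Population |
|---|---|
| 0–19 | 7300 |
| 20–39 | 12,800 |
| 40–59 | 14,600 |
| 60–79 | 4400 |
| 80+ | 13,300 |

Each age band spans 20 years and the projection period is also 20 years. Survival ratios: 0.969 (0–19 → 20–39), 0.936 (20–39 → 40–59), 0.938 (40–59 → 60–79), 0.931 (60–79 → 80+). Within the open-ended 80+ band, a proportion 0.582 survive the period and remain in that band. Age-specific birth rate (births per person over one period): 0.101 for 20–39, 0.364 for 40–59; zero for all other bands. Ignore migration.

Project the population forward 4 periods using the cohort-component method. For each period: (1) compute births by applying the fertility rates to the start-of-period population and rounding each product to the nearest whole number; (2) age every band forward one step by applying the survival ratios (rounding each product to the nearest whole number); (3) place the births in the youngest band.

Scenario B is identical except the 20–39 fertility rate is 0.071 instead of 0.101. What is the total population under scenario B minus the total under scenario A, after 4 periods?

Call the groups 1 to 5, youngest first.
— Period 1 —
Births: 12800 * 0.101 = 1293  |  14600 * 0.364 = 5314 ⇒ total 6607
Group 2: 7300 * 0.969 = 7074
Group 3: 12800 * 0.936 = 11981
Group 4: 14600 * 0.938 = 13695
Group 5: 4400 * 0.931 + 13300 * 0.582 = 4096 + 7741 = 11837
→ [6607, 7074, 11981, 13695, 11837]
— Period 2 —
Births: 7074 * 0.101 = 714  |  11981 * 0.364 = 4361 ⇒ total 5075
Group 2: 6607 * 0.969 = 6402
Group 3: 7074 * 0.936 = 6621
Group 4: 11981 * 0.938 = 11238
Group 5: 13695 * 0.931 + 11837 * 0.582 = 12750 + 6889 = 19639
→ [5075, 6402, 6621, 11238, 19639]
— Period 3 —
Births: 6402 * 0.101 = 647  |  6621 * 0.364 = 2410 ⇒ total 3057
Group 2: 5075 * 0.969 = 4918
Group 3: 6402 * 0.936 = 5992
Group 4: 6621 * 0.938 = 6210
Group 5: 11238 * 0.931 + 19639 * 0.582 = 10463 + 11430 = 21893
→ [3057, 4918, 5992, 6210, 21893]
— Period 4 —
Births: 4918 * 0.101 = 497  |  5992 * 0.364 = 2181 ⇒ total 2678
Group 2: 3057 * 0.969 = 2962
Group 3: 4918 * 0.936 = 4603
Group 4: 5992 * 0.938 = 5620
Group 5: 6210 * 0.931 + 21893 * 0.582 = 5782 + 12742 = 18524
→ [2678, 2962, 4603, 5620, 18524]
Scenario A total after 4 periods: 34387
Scenario B projection —
— Period 1 —
Births: 12800 * 0.071 = 909  |  14600 * 0.364 = 5314 ⇒ total 6223
Group 2: 7300 * 0.969 = 7074
Group 3: 12800 * 0.936 = 11981
Group 4: 14600 * 0.938 = 13695
Group 5: 4400 * 0.931 + 13300 * 0.582 = 4096 + 7741 = 11837
→ [6223, 7074, 11981, 13695, 11837]
— Period 2 —
Births: 7074 * 0.071 = 502  |  11981 * 0.364 = 4361 ⇒ total 4863
Group 2: 6223 * 0.969 = 6030
Group 3: 7074 * 0.936 = 6621
Group 4: 11981 * 0.938 = 11238
Group 5: 13695 * 0.931 + 11837 * 0.582 = 12750 + 6889 = 19639
→ [4863, 6030, 6621, 11238, 19639]
— Period 3 —
Births: 6030 * 0.071 = 428  |  6621 * 0.364 = 2410 ⇒ total 2838
Group 2: 4863 * 0.969 = 4712
Group 3: 6030 * 0.936 = 5644
Group 4: 6621 * 0.938 = 6210
Group 5: 11238 * 0.931 + 19639 * 0.582 = 10463 + 11430 = 21893
→ [2838, 4712, 5644, 6210, 21893]
— Period 4 —
Births: 4712 * 0.071 = 335  |  5644 * 0.364 = 2054 ⇒ total 2389
Group 2: 2838 * 0.969 = 2750
Group 3: 4712 * 0.936 = 4410
Group 4: 5644 * 0.938 = 5294
Group 5: 6210 * 0.931 + 21893 * 0.582 = 5782 + 12742 = 18524
→ [2389, 2750, 4410, 5294, 18524]
Scenario B total after 4 periods: 33367
Difference B − A = 33367 − 34387 = -1020

-1020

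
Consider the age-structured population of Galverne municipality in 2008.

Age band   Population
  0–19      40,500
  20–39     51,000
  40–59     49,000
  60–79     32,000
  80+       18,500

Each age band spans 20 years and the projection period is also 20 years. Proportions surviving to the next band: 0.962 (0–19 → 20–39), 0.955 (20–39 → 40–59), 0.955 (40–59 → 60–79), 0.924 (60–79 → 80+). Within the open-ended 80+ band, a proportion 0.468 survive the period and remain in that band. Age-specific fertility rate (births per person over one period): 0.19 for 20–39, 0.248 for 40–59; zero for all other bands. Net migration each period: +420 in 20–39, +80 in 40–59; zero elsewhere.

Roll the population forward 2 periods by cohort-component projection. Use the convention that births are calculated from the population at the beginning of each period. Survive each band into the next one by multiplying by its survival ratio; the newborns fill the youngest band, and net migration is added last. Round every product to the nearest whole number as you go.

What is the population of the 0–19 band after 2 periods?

19581

— Period 1 —
Births: 51000 × 0.19 = 9690, 49000 × 0.248 = 12152 → 21842
20–39: 40500 × 0.962 = 38961
40–59: 51000 × 0.955 = 48705
60–79: 49000 × 0.955 = 46795
80+: 32000 × 0.924 + 18500 × 0.468 = 29568 + 8658 = 38226
Net migration: 20–39 + 420 → 39381; 40–59 + 80 → 48785
End of period: [21842, 39381, 48785, 46795, 38226]
— Period 2 —
Births: 39381 × 0.19 = 7482, 48785 × 0.248 = 12099 → 19581
20–39: 21842 × 0.962 = 21012
40–59: 39381 × 0.955 = 37609
60–79: 48785 × 0.955 = 46590
80+: 46795 × 0.924 + 38226 × 0.468 = 43239 + 17890 = 61129
Net migration: 20–39 + 420 → 21432; 40–59 + 80 → 37689
End of period: [19581, 21432, 37689, 46590, 61129]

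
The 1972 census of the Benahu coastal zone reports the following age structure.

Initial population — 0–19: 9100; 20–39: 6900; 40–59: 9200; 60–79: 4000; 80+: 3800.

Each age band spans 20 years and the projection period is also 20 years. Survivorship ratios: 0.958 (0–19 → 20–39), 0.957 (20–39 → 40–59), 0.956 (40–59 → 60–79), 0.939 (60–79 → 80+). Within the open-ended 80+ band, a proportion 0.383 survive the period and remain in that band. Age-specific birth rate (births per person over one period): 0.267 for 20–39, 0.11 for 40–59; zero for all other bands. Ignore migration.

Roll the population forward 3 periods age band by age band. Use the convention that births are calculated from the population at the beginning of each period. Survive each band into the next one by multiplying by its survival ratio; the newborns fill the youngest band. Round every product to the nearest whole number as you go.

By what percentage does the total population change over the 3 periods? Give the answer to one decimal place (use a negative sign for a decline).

-24.2

Call the bands 1 to 5, youngest first.
— Period 1 —
Births: 6900 × 0.267 = 1842  |  9200 × 0.11 = 1012 → 2854
Band 2: 9100 × 0.958 = 8718
Band 3: 6900 × 0.957 = 6603
Band 4: 9200 × 0.956 = 8795
Band 5: 4000 × 0.939 + 3800 × 0.383 = 3756 + 1455 = 5211
Population now: 0–19=2854, 20–39=8718, 40–59=6603, 60–79=8795, 80+=5211
— Period 2 —
Births: 8718 × 0.267 = 2328  |  6603 × 0.11 = 726 → 3054
Band 2: 2854 × 0.958 = 2734
Band 3: 8718 × 0.957 = 8343
Band 4: 6603 × 0.956 = 6312
Band 5: 8795 × 0.939 + 5211 × 0.383 = 8259 + 1996 = 10255
Population now: 0–19=3054, 20–39=2734, 40–59=8343, 60–79=6312, 80+=10255
— Period 3 —
Births: 2734 × 0.267 = 730  |  8343 × 0.11 = 918 → 1648
Band 2: 3054 × 0.958 = 2926
Band 3: 2734 × 0.957 = 2616
Band 4: 8343 × 0.956 = 7976
Band 5: 6312 × 0.939 + 10255 × 0.383 = 5927 + 3928 = 9855
Population now: 0–19=1648, 20–39=2926, 40–59=2616, 60–79=7976, 80+=9855
Total: 33000 → 25021; change = -7979; percentage change = -24.2%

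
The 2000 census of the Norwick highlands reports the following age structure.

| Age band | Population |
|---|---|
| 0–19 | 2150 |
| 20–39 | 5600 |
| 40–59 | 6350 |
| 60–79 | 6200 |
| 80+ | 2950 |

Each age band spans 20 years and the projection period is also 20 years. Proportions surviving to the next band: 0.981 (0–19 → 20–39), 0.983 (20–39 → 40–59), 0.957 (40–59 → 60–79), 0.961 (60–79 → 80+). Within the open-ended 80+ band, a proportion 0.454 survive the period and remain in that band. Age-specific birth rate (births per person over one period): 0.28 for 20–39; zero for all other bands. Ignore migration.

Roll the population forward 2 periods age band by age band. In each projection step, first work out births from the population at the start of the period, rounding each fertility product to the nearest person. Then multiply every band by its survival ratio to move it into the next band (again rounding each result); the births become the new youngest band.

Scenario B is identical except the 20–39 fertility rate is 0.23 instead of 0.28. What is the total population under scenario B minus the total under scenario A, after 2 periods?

-380

After projecting period 1:
Births: 5600 * 0.28 = 1568
20–39: 2150 * 0.981 = 2109
40–59: 5600 * 0.983 = 5505
60–79: 6350 * 0.957 = 6077
80+: 6200 * 0.961 + 2950 * 0.454 = 5958 + 1339 = 7297
Population now: 0–19=1568, 20–39=2109, 40–59=5505, 60–79=6077, 80+=7297
After projecting period 2:
Births: 2109 * 0.28 = 591
20–39: 1568 * 0.981 = 1538
40–59: 2109 * 0.983 = 2073
60–79: 5505 * 0.957 = 5268
80+: 6077 * 0.961 + 7297 * 0.454 = 5840 + 3313 = 9153
Population now: 0–19=591, 20–39=1538, 40–59=2073, 60–79=5268, 80+=9153
Scenario A total after 2 periods: 18623
Scenario B projection —
After projecting period 1:
Births: 5600 * 0.23 = 1288
20–39: 2150 * 0.981 = 2109
40–59: 5600 * 0.983 = 5505
60–79: 6350 * 0.957 = 6077
80+: 6200 * 0.961 + 2950 * 0.454 = 5958 + 1339 = 7297
Population now: 0–19=1288, 20–39=2109, 40–59=5505, 60–79=6077, 80+=7297
After projecting period 2:
Births: 2109 * 0.23 = 485
20–39: 1288 * 0.981 = 1264
40–59: 2109 * 0.983 = 2073
60–79: 5505 * 0.957 = 5268
80+: 6077 * 0.961 + 7297 * 0.454 = 5840 + 3313 = 9153
Population now: 0–19=485, 20–39=1264, 40–59=2073, 60–79=5268, 80+=9153
Scenario B total after 2 periods: 18243
Difference B − A = 18243 − 18623 = -380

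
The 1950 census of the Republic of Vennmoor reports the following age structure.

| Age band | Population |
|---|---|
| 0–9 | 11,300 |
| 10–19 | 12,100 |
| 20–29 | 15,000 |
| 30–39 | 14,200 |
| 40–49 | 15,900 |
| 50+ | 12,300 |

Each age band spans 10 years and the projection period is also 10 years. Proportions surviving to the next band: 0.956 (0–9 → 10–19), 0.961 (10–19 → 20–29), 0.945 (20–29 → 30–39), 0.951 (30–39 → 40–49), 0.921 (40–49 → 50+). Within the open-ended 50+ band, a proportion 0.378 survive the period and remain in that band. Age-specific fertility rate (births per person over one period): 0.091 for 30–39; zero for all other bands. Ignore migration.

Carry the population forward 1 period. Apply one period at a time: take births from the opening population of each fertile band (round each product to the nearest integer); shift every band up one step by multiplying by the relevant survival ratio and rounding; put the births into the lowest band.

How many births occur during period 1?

Period 1.
Births: 14200 * 0.091 = 1292
10–19: 11300 * 0.956 = 10803
20–29: 12100 * 0.961 = 11628
30–39: 15000 * 0.945 = 14175
40–49: 14200 * 0.951 = 13504
50+: 15900 * 0.921 + 12300 * 0.378 = 14644 + 4649 = 19293
Giving 1292 / 10803 / 11628 / 14175 / 13504 / 19293.

1292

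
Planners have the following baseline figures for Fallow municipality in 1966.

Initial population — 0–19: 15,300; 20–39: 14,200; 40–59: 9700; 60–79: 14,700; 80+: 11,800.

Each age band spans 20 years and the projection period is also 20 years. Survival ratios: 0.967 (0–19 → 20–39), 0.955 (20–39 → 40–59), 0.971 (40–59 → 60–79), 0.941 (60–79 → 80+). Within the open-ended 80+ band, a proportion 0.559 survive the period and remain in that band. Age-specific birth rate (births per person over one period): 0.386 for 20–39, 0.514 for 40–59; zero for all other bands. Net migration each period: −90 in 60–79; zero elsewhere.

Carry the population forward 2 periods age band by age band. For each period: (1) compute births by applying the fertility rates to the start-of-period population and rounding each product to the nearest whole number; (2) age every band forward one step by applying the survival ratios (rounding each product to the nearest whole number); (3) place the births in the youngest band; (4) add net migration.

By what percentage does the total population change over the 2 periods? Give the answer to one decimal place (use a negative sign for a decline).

6.9

Period 1:
Births: 14200 * 0.386 = 5481, 9700 * 0.514 = 4986 — total 10467
20–39: 15300 * 0.967 = 14795
40–59: 14200 * 0.955 = 13561
60–79: 9700 * 0.971 = 9419
80+: 14700 * 0.941 + 11800 * 0.559 = 13833 + 6596 = 20429
Net migration: 60–79 − 90 → 9329
Giving 10467 / 14795 / 13561 / 9329 / 20429.
Period 2:
Births: 14795 * 0.386 = 5711, 13561 * 0.514 = 6970 — total 12681
20–39: 10467 * 0.967 = 10122
40–59: 14795 * 0.955 = 14129
60–79: 13561 * 0.971 = 13168
80+: 9329 * 0.941 + 20429 * 0.559 = 8779 + 11420 = 20199
Net migration: 60–79 − 90 → 13078
Giving 12681 / 10122 / 14129 / 13078 / 20199.
Total: 65700 → 70209; change = 4509; percentage change = 6.9%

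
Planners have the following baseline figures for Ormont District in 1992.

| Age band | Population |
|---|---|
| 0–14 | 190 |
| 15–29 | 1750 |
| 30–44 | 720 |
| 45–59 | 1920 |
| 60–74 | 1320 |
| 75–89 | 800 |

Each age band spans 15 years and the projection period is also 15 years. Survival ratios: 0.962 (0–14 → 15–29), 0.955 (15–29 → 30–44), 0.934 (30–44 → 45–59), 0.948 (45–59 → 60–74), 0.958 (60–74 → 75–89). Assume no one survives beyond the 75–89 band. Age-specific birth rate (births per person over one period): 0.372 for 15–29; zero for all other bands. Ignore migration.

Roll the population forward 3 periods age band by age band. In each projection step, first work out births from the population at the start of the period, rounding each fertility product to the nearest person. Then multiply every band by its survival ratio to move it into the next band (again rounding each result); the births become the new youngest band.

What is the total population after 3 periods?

Numbering the groups 1..6 from youngest to oldest:
After projecting period 1:
Births: 1750 * 0.372 = 651
Group 2: 190 * 0.962 = 183
Group 3: 1750 * 0.955 = 1671
Group 4: 720 * 0.934 = 672
Group 5: 1920 * 0.948 = 1820
Group 6: 1320 * 0.958 = 1265
→ [651, 183, 1671, 672, 1820, 1265]
After projecting period 2:
Births: 183 * 0.372 = 68
Group 2: 651 * 0.962 = 626
Group 3: 183 * 0.955 = 175
Group 4: 1671 * 0.934 = 1561
Group 5: 672 * 0.948 = 637
Group 6: 1820 * 0.958 = 1744
→ [68, 626, 175, 1561, 637, 1744]
After projecting period 3:
Births: 626 * 0.372 = 233
Group 2: 68 * 0.962 = 65
Group 3: 626 * 0.955 = 598
Group 4: 175 * 0.934 = 163
Group 5: 1561 * 0.948 = 1480
Group 6: 637 * 0.958 = 610
→ [233, 65, 598, 163, 1480, 610]
Total after period 3: 233 + 65 + 598 + 163 + 1480 + 610 = 3149

3149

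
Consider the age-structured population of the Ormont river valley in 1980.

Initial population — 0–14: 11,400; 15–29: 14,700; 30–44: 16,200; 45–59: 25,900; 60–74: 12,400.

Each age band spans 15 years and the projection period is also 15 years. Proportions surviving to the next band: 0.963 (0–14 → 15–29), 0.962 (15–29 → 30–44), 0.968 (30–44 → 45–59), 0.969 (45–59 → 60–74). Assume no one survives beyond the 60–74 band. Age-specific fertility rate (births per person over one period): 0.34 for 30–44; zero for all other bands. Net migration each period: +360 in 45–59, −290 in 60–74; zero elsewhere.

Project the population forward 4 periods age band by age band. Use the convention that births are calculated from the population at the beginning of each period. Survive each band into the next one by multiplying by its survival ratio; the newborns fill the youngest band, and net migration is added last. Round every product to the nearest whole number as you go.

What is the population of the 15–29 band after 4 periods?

3458

(Groups numbered youngest = 1 to oldest = 5.)
Period 1.
Births: 16200 * 0.34 = 5508
Group 2: 11400 * 0.963 = 10978
Group 3: 14700 * 0.962 = 14141
Group 4: 16200 * 0.968 = 15682
Group 5: 25900 * 0.969 = 25097
Net migration: Group 4 + 360 → 16042; Group 5 − 290 → 24807
End of period: [5508, 10978, 14141, 16042, 24807]
Period 2.
Births: 14141 * 0.34 = 4808
Group 2: 5508 * 0.963 = 5304
Group 3: 10978 * 0.962 = 10561
Group 4: 14141 * 0.968 = 13688
Group 5: 16042 * 0.969 = 15545
Net migration: Group 4 + 360 → 14048; Group 5 − 290 → 15255
End of period: [4808, 5304, 10561, 14048, 15255]
Period 3.
Births: 10561 * 0.34 = 3591
Group 2: 4808 * 0.963 = 4630
Group 3: 5304 * 0.962 = 5102
Group 4: 10561 * 0.968 = 10223
Group 5: 14048 * 0.969 = 13613
Net migration: Group 4 + 360 → 10583; Group 5 − 290 → 13323
End of period: [3591, 4630, 5102, 10583, 13323]
Period 4.
Births: 5102 * 0.34 = 1735
Group 2: 3591 * 0.963 = 3458
Group 3: 4630 * 0.962 = 4454
Group 4: 5102 * 0.968 = 4939
Group 5: 10583 * 0.969 = 10255
Net migration: Group 4 + 360 → 5299; Group 5 − 290 → 9965
End of period: [1735, 3458, 4454, 5299, 9965]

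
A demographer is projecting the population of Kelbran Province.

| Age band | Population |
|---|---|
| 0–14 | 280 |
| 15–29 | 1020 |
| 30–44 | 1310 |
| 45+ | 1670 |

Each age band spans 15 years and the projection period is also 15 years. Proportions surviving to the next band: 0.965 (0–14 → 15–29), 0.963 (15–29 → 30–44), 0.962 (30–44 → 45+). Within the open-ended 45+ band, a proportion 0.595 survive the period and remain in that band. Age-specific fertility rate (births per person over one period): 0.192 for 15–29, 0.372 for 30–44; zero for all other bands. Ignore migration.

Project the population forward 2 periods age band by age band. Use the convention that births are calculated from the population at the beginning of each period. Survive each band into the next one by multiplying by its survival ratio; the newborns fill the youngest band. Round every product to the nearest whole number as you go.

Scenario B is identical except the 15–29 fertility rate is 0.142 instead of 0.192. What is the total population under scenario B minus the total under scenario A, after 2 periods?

-63

Let band 1 be 0–14 through band 4 = 45+.
— Period 1 —
Births: 1020 × 0.192 = 196 ; 1310 × 0.372 = 487 → total 683
Band 2: 280 × 0.965 = 270
Band 3: 1020 × 0.963 = 982
Band 4: 1310 × 0.962 + 1670 × 0.595 = 1260 + 994 = 2254
End of period: [683, 270, 982, 2254]
— Period 2 —
Births: 270 × 0.192 = 52 ; 982 × 0.372 = 365 → total 417
Band 2: 683 × 0.965 = 659
Band 3: 270 × 0.963 = 260
Band 4: 982 × 0.962 + 2254 × 0.595 = 945 + 1341 = 2286
End of period: [417, 659, 260, 2286]
Scenario A total after 2 periods: 3622
Scenario B projection —
— Period 1 —
Births: 1020 × 0.142 = 145 ; 1310 × 0.372 = 487 → total 632
Band 2: 280 × 0.965 = 270
Band 3: 1020 × 0.963 = 982
Band 4: 1310 × 0.962 + 1670 × 0.595 = 1260 + 994 = 2254
End of period: [632, 270, 982, 2254]
— Period 2 —
Births: 270 × 0.142 = 38 ; 982 × 0.372 = 365 → total 403
Band 2: 632 × 0.965 = 610
Band 3: 270 × 0.963 = 260
Band 4: 982 × 0.962 + 2254 × 0.595 = 945 + 1341 = 2286
End of period: [403, 610, 260, 2286]
Scenario B total after 2 periods: 3559
Difference B − A = 3559 − 3622 = -63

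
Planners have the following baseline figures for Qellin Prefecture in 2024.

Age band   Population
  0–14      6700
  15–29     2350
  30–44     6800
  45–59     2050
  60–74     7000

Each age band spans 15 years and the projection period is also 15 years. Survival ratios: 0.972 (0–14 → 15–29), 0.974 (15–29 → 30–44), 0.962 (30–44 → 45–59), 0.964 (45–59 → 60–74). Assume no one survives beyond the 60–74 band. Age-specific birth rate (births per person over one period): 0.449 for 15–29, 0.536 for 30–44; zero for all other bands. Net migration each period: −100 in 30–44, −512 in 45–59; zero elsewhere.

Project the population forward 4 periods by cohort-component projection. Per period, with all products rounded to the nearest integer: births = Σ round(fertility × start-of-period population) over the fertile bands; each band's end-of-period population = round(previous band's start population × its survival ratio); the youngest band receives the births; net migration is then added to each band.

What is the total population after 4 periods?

22111

Let band 1 be 0–14 through band 5 = 60–74.
After projecting period 1:
Births: 2350 * 0.449 = 1055 ; 6800 * 0.536 = 3645 ⇒ total 4700
Band 2: 6700 * 0.972 = 6512
Band 3: 2350 * 0.974 = 2289
Band 4: 6800 * 0.962 = 6542
Band 5: 2050 * 0.964 = 1976
Net migration: Band 3 − 100 → 2189; Band 4 − 512 → 6030
→ [4700, 6512, 2189, 6030, 1976]
After projecting period 2:
Births: 6512 * 0.449 = 2924 ; 2189 * 0.536 = 1173 ⇒ total 4097
Band 2: 4700 * 0.972 = 4568
Band 3: 6512 * 0.974 = 6343
Band 4: 2189 * 0.962 = 2106
Band 5: 6030 * 0.964 = 5813
Net migration: Band 3 − 100 → 6243; Band 4 − 512 → 1594
→ [4097, 4568, 6243, 1594, 5813]
After projecting period 3:
Births: 4568 * 0.449 = 2051 ; 6243 * 0.536 = 3346 ⇒ total 5397
Band 2: 4097 * 0.972 = 3982
Band 3: 4568 * 0.974 = 4449
Band 4: 6243 * 0.962 = 6006
Band 5: 1594 * 0.964 = 1537
Net migration: Band 3 − 100 → 4349; Band 4 − 512 → 5494
→ [5397, 3982, 4349, 5494, 1537]
After projecting period 4:
Births: 3982 * 0.449 = 1788 ; 4349 * 0.536 = 2331 ⇒ total 4119
Band 2: 5397 * 0.972 = 5246
Band 3: 3982 * 0.974 = 3878
Band 4: 4349 * 0.962 = 4184
Band 5: 5494 * 0.964 = 5296
Net migration: Band 3 − 100 → 3778; Band 4 − 512 → 3672
→ [4119, 5246, 3778, 3672, 5296]
Total after period 4: 4119 + 5246 + 3778 + 3672 + 5296 = 22111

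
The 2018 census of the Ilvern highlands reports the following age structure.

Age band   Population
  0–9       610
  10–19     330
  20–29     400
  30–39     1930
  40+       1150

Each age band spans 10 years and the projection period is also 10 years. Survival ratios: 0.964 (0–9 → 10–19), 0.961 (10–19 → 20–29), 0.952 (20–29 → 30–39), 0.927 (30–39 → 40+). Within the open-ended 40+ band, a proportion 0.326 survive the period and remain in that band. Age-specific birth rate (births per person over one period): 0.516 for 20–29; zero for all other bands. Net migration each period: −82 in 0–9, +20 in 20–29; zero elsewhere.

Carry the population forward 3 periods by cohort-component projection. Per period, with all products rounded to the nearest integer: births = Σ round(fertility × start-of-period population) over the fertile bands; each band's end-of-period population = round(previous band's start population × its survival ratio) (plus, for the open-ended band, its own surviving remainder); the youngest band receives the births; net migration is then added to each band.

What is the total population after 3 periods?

(Groups numbered youngest = 1 to oldest = 5.)
After projecting period 1:
Births: 400 × 0.516 = 206
Group 2: 610 × 0.964 = 588
Group 3: 330 × 0.961 = 317
Group 4: 400 × 0.952 = 381
Group 5: 1930 × 0.927 + 1150 × 0.326 = 1789 + 375 = 2164
Net migration: Group 1 − 82 → 124; Group 3 + 20 → 337
Population now: 0–9=124, 10–19=588, 20–29=337, 30–39=381, 40+=2164
After projecting period 2:
Births: 337 × 0.516 = 174
Group 2: 124 × 0.964 = 120
Group 3: 588 × 0.961 = 565
Group 4: 337 × 0.952 = 321
Group 5: 381 × 0.927 + 2164 × 0.326 = 353 + 705 = 1058
Net migration: Group 1 − 82 → 92; Group 3 + 20 → 585
Population now: 0–9=92, 10–19=120, 20–29=585, 30–39=321, 40+=1058
After projecting period 3:
Births: 585 × 0.516 = 302
Group 2: 92 × 0.964 = 89
Group 3: 120 × 0.961 = 115
Group 4: 585 × 0.952 = 557
Group 5: 321 × 0.927 + 1058 × 0.326 = 298 + 345 = 643
Net migration: Group 1 − 82 → 220; Group 3 + 20 → 135
Population now: 0–9=220, 10–19=89, 20–29=135, 30–39=557, 40+=643
Total after period 3: 220 + 89 + 135 + 557 + 643 = 1644

1644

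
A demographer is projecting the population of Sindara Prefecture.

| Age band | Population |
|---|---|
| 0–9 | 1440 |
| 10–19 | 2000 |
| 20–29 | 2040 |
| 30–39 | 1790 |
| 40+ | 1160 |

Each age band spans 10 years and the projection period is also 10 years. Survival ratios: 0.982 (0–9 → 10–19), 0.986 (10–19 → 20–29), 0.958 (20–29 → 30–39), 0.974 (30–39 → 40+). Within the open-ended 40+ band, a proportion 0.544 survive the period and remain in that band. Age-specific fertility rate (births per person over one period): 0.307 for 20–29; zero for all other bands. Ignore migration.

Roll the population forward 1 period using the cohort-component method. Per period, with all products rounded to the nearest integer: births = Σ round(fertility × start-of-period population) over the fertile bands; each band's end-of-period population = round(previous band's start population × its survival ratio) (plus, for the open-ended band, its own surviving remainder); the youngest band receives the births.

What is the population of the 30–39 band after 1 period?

1954

Let band 1 be 0–9 through band 5 = 40+.
— Period 1 —
Births: 2040 × 0.307 = 626
Band 2: 1440 × 0.982 = 1414
Band 3: 2000 × 0.986 = 1972
Band 4: 2040 × 0.958 = 1954
Band 5: 1790 × 0.974 + 1160 × 0.544 = 1743 + 631 = 2374
Population now: 0–9=626, 10–19=1414, 20–29=1972, 30–39=1954, 40+=2374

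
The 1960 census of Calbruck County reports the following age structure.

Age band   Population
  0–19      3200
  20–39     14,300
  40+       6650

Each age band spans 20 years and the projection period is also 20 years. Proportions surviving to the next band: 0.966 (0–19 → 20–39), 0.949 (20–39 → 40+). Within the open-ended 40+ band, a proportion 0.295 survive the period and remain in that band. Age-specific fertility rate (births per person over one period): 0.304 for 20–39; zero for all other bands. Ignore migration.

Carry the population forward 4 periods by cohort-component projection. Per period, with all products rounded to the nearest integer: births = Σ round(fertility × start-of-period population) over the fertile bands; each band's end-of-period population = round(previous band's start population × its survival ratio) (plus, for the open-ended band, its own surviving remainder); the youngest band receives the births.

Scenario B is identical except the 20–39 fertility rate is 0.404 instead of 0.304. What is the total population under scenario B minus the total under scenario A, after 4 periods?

Let band 1 be 0–19 through band 3 = 40+.
Period 1:
Births: 14300 × 0.304 = 4347
Band 2: 3200 × 0.966 = 3091
Band 3: 14300 × 0.949 + 6650 × 0.295 = 13571 + 1962 = 15533
Population now: 0–19=4347, 20–39=3091, 40+=15533
Period 2:
Births: 3091 × 0.304 = 940
Band 2: 4347 × 0.966 = 4199
Band 3: 3091 × 0.949 + 15533 × 0.295 = 2933 + 4582 = 7515
Population now: 0–19=940, 20–39=4199, 40+=7515
Period 3:
Births: 4199 × 0.304 = 1276
Band 2: 940 × 0.966 = 908
Band 3: 4199 × 0.949 + 7515 × 0.295 = 3985 + 2217 = 6202
Population now: 0–19=1276, 20–39=908, 40+=6202
Period 4:
Births: 908 × 0.304 = 276
Band 2: 1276 × 0.966 = 1233
Band 3: 908 × 0.949 + 6202 × 0.295 = 862 + 1830 = 2692
Population now: 0–19=276, 20–39=1233, 40+=2692
Scenario A total after 4 periods: 4201
Scenario B projection —
Period 1:
Births: 14300 × 0.404 = 5777
Band 2: 3200 × 0.966 = 3091
Band 3: 14300 × 0.949 + 6650 × 0.295 = 13571 + 1962 = 15533
Population now: 0–19=5777, 20–39=3091, 40+=15533
Period 2:
Births: 3091 × 0.404 = 1249
Band 2: 5777 × 0.966 = 5581
Band 3: 3091 × 0.949 + 15533 × 0.295 = 2933 + 4582 = 7515
Population now: 0–19=1249, 20–39=5581, 40+=7515
Period 3:
Births: 5581 × 0.404 = 2255
Band 2: 1249 × 0.966 = 1207
Band 3: 5581 × 0.949 + 7515 × 0.295 = 5296 + 2217 = 7513
Population now: 0–19=2255, 20–39=1207, 40+=7513
Period 4:
Births: 1207 × 0.404 = 488
Band 2: 2255 × 0.966 = 2178
Band 3: 1207 × 0.949 + 7513 × 0.295 = 1145 + 2216 = 3361
Population now: 0–19=488, 20–39=2178, 40+=3361
Scenario B total after 4 periods: 6027
Difference B − A = 6027 − 4201 = 1826

1826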